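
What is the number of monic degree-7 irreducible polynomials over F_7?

117648

By the necklace-counting formula, N_7(7) = (1/7) Σ_{d|7} μ(7/d)·7^d.
Divisors of 7: 1, 7; μ(7/d) for each: -1, 1.
Σ = − 7^1 + 7^7 = 823536.
N = 823536/7 = 117648.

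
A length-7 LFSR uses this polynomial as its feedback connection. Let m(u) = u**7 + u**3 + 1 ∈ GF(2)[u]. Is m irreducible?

Check for roots in GF(2): m(0) = 1; m(1) = 1.
No roots, so no linear factors.
Monic irreducibles of degree 2 over GF(2): u**2 + u + 1.
None of them divide m (all give nonzero remainder).
Monic irreducibles of degree 3 over GF(2): u**3 + u + 1, u**3 + u**2 + 1.
None of them divide m (all give nonzero remainder).
No irreducible factor of degree ≤ 3 exists, so m is irreducible over GF(2).

Yes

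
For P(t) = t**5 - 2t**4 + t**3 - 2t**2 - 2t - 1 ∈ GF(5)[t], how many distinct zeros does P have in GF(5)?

Evaluate at each of the 5 elements of GF(5):
P(0) = 4; P(1) = 0 → root; P(2) = 0 → root; P(3) = 3; P(4) = 0 → root.
Roots: {1, 2, 4}.

3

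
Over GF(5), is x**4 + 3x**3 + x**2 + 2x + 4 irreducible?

Yes

Write P(x) = x**4 + 3x**3 + x**2 + 2x + 4.
Check for roots in GF(5): P(0) = 4; P(1) = 1; P(2) = 2; P(3) = 1; P(4) = 1.
No roots, so no linear factors.
Degree-2 irreducible divisors: test the 10 monic irreducibles of degree 2 over GF(5).
None of them divide P (all give nonzero remainder).
No irreducible factor of degree ≤ 2 exists, so P is irreducible over GF(5).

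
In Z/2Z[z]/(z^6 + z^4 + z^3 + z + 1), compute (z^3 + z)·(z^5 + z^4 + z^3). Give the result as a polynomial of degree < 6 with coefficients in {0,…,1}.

z^5 + z^4 + 1

Multiply in Z/2Z[z]: (z^3 + z)·(z^5 + z^4 + z^3) = z^8 + z^7 + z^5 + z^4.
Reduce using z^6 ≡ z^4 + z^3 + z + 1 (mod z^6 + z^4 + z^3 + z + 1).
Reduced: z^5 + z^4 + 1.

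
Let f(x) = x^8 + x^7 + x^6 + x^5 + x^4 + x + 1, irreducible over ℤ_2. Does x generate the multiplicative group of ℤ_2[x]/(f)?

No

|GF(2^8)^×| = 2^8 − 1 = 255. Prime factorization: 255 = 3·5·17.
f is primitive ⇔ x has order 255 in GF(2)[x]/(f), i.e. x^(255/q) ≠ 1 for each prime q | 255.
x^(85) mod f = x^6 + x^5 + x^4.
x^(51) mod f = 1
x^(15) mod f = x^7 + x^4 + x^3 + 1.
Since x^(51) = 1, the order of x divides 51 < 255; not primitive.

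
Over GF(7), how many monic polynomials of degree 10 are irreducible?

28245840

x^(7^10) − x is the product of all monic irreducibles of degree dividing 10; Möbius inversion gives N = (1/10) Σ μ(10/d)·7^d.
Divisors of 10: 1, 2, 5, 10; μ(10/d) for each: 1, -1, -1, 1.
Σ = 7^1 − 7^2 − 7^5 + 7^10 = 282458400.
N = 282458400/10 = 28245840.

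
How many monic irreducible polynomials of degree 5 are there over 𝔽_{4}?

Gauss's count: N_{4}(5) = (1/5) Σ_{d|5} μ(5/d)·4^d.
Divisors of 5: 1, 5; μ(5/d) for each: -1, 1.
Σ = − 4^1 + 4^5 = 1020.
N = 1020/5 = 204.

204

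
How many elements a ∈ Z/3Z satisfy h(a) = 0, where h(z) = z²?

Evaluate at each of the 3 elements of Z/3Z:
h(0) = 0 → root; h(1) = 1; h(2) = 1.
Roots: {0}.

1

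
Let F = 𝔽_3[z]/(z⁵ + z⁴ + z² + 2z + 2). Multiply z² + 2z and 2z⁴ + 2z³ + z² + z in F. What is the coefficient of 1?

Multiply in 𝔽_3[z]: (z² + 2z)·(2z⁴ + 2z³ + z² + z) = 2z⁶ + 2z⁴ + 2z².
Reduce using z⁵ ≡ 2z⁴ + 2z² + z + 1 (mod z⁵ + z⁴ + z² + 2z + 2).
Reduced: z⁴ + z³ + 1.

1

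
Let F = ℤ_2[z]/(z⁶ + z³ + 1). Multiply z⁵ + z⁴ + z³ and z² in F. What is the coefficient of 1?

Multiply in ℤ_2[z]: (z⁵ + z⁴ + z³)·(z²) = z⁷ + z⁶ + z⁵.
Reduce using z⁶ ≡ z³ + 1 (mod z⁶ + z³ + 1).
Reduced: z⁵ + z⁴ + z³ + z + 1.

1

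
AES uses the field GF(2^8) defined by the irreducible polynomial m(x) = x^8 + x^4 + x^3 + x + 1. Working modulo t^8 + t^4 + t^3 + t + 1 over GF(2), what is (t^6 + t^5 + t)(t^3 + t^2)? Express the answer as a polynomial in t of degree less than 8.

Multiply in GF(2)[t]: (t^6 + t^5 + t)·(t^3 + t^2) = t^9 + t^7 + t^4 + t^3.
Reduce using t^8 ≡ t^4 + t^3 + t + 1 (mod t^8 + t^4 + t^3 + t + 1).
Reduced: t^7 + t^5 + t^3 + t^2 + t.

t^7 + t^5 + t^3 + t^2 + t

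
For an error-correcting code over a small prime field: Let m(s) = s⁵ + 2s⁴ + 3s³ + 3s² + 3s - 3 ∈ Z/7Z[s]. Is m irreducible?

Check for roots in Z/7Z: m(0) = 4; m(1) = 2; m(2) = 5; m(3) = 1; m(4) = 0 → root; m(5) = 0 → root; m(6) = 2.
m(4) = 0, so (s − 4) divides m(s); m is reducible.

No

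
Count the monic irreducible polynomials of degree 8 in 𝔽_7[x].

The number of monic irreducibles of degree 8 over GF(7) is (1/8)·Σ_{d∣8} μ(8/d) 7^d.
Divisors of 8: 1, 2, 4, 8; μ(8/d) for each: 0, 0, -1, 1.
Σ = − 7^4 + 7^8 = 5762400.
N = 5762400/8 = 720300.

720300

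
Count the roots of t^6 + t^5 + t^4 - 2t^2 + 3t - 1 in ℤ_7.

2

Write P(t) = t^6 + t^5 + t^4 - 2t^2 + 3t - 1.
Evaluate at each of the 7 elements of ℤ_7:
P(0) = 6; P(1) = 3; P(2) = 4; P(3) = 0 → root; P(4) = 0 → root; P(5) = 5; P(6) = 2.
Roots: {3, 4}.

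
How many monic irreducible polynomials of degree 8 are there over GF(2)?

30

x^(2^8) − x is the product of all monic irreducibles of degree dividing 8; Möbius inversion gives N = (1/8) Σ μ(8/d)·2^d.
Divisors of 8: 1, 2, 4, 8; μ(8/d) for each: 0, 0, -1, 1.
Σ = − 2^4 + 2^8 = 240.
N = 240/8 = 30.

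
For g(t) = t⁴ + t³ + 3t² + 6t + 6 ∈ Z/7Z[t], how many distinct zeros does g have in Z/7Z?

Evaluate at each of the 7 elements of Z/7Z:
g(0) = 6; g(1) = 3; g(2) = 5; g(3) = 5; g(4) = 6; g(5) = 0 → root; g(6) = 3.
Roots: {5}.

1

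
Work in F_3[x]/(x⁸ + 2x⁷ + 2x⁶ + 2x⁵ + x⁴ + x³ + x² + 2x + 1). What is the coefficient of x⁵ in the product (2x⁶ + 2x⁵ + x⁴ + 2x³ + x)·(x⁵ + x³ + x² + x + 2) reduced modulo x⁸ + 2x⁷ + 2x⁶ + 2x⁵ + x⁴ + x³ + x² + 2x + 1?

1

Multiply in F_3[x]: (2x⁶ + 2x⁵ + x⁴ + 2x³ + x)·(x⁵ + x³ + x² + x + 2) = 2x¹¹ + 2x¹⁰ + 2x⁷ + x⁶ + x⁵ + 2x⁴ + 2x³ + x² + 2x.
Reduce using x⁸ ≡ x⁷ + x⁶ + x⁵ + 2x⁴ + 2x³ + 2x² + x + 2 (mod x⁸ + 2x⁷ + 2x⁶ + 2x⁵ + x⁴ + x³ + x² + 2x + 1).
Reduced: x⁷ + x⁶ + x⁵ + x³ + 2x.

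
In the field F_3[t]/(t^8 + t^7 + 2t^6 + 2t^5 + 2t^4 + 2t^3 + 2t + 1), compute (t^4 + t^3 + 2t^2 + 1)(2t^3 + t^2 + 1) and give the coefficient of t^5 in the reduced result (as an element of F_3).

Multiply in F_3[t]: (t^4 + t^3 + 2t^2 + 1)·(2t^3 + t^2 + 1) = 2t^7 + 2t^5 + 1.
Reduced: 2t^7 + 2t^5 + 1.

2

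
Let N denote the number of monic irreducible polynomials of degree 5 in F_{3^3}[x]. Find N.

2869776

Gauss's count: N_{27}(5) = (1/5) Σ_{d|5} μ(5/d)·27^d.
Divisors of 5: 1, 5; μ(5/d) for each: -1, 1.
Σ = − 27^1 + 27^5 = 14348880.
N = 14348880/5 = 2869776.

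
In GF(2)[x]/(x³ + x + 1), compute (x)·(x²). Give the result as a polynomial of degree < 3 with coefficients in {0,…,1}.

x + 1

Multiply in GF(2)[x]: (x)·(x²) = x³.
Reduce using x³ ≡ x + 1 (mod x³ + x + 1).
Reduced: x + 1.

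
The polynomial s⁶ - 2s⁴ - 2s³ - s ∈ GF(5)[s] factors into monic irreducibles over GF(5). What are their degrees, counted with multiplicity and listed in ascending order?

1, 1, 2, 2

Write h(s) = s⁶ - 2s⁴ - 2s³ - s.
Roots in GF(5): h(0) = 0 → root; h(1) = 1; h(2) = 4; h(3) = 0 → root; h(4) = 2.
Linear factors from roots: (s), (s + 2).
Complete factorization: h(s) = (s)·(s + 2)·(s² - 2)·(s² - 2s - 1).
Factor degrees with multiplicity: 1 + 1 + 2 + 2 = 6.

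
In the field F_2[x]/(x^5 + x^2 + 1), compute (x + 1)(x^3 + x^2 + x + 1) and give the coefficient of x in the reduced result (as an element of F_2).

0

Multiply in F_2[x]: (x + 1)·(x^3 + x^2 + x + 1) = x^4 + 1.
Reduced: x^4 + 1.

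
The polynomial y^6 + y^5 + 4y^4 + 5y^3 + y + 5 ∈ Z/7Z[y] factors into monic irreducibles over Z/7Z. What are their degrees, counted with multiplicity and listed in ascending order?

Write g(y) = y^6 + y^5 + 4y^4 + 5y^3 + y + 5.
Complete factorization: g(y) = (y^6 + y^5 + 4y^4 + 5y^3 + y + 5).
Factor degrees with multiplicity: 6 = 6.

6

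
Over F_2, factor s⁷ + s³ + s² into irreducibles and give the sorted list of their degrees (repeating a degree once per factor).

Write f(s) = s⁷ + s³ + s².
Roots in F_2: f(0) = 0 → root; f(1) = 1.
Linear factors from roots: (s).
Complete factorization: f(s) = (s)^2·(s² + s + 1)·(s³ + s² + 1).
Factor degrees with multiplicity: 1 + 1 + 2 + 3 = 7.

1, 1, 2, 3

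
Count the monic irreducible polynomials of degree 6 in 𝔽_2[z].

By the necklace-counting formula, N_2(6) = (1/6) Σ_{d|6} μ(6/d)·2^d.
Divisors of 6: 1, 2, 3, 6; μ(6/d) for each: 1, -1, -1, 1.
Σ = 2^1 − 2^2 − 2^3 + 2^6 = 54.
N = 54/6 = 9.

9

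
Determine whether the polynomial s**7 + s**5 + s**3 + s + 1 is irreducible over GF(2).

Yes

Write m(s) = s**7 + s**5 + s**3 + s + 1.
Check for roots in GF(2): m(0) = 1; m(1) = 1.
No roots, so no linear factors.
Monic irreducibles of degree 2 over GF(2): s**2 + s + 1.
None of them divide m (all give nonzero remainder).
Monic irreducibles of degree 3 over GF(2): s**3 + s + 1, s**3 + s**2 + 1.
None of them divide m (all give nonzero remainder).
No irreducible factor of degree ≤ 3 exists, so m is irreducible over GF(2).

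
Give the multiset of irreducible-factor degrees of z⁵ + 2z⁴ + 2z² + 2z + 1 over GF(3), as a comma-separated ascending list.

Write h(z) = z⁵ + 2z⁴ + 2z² + 2z + 1.
Roots in GF(3): h(0) = 1; h(1) = 2; h(2) = 2.
Complete factorization: h(z) = (z⁵ + 2z⁴ + 2z² + 2z + 1).
Factor degrees with multiplicity: 5 = 5.

5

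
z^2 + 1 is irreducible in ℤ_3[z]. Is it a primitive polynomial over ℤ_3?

No

Write f(z) = z^2 + 1.
|GF(3^2)^×| = 3^2 − 1 = 8. Prime factorization: 8 = 2^3.
f is primitive ⇔ z has order 8 in GF(3)[z]/(f), i.e. z^(8/q) ≠ 1 for each prime q | 8.
z^(4) mod f = 1
Since z^(4) = 1, the order of z divides 4 < 8; not primitive.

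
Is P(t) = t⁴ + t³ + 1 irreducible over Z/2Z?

Yes

Check for roots in Z/2Z: P(0) = 1; P(1) = 1.
No roots, so no linear factors.
Monic irreducibles of degree 2 over GF(2): t² + t + 1.
None of them divide P (all give nonzero remainder).
No irreducible factor of degree ≤ 2 exists, so P is irreducible over GF(2).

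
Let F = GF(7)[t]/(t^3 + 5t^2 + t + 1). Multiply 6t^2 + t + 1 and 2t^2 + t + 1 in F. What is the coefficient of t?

0

Multiply in GF(7)[t]: (6t^2 + t + 1)·(2t^2 + t + 1) = 5t^4 + t^3 + 2t^2 + 2t + 1.
Reduce using t^3 ≡ 2t^2 + 6t + 6 (mod t^3 + 5t^2 + t + 1).
Reduced: 5t^2 + 4.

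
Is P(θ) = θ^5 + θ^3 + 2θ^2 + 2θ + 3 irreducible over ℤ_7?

Check for roots in ℤ_7: P(0) = 3; P(1) = 2; P(2) = 6; P(3) = 3; P(4) = 4; P(5) = 2; P(6) = 1.
No roots, so no linear factors.
Degree-2 irreducible divisors: test the 21 monic irreducibles of degree 2 over GF(7).
None of them divide P (all give nonzero remainder).
No irreducible factor of degree ≤ 2 exists, so P is irreducible over GF(7).

Yes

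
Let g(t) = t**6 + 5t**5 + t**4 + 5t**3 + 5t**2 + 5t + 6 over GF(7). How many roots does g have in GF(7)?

3

Evaluate at each of the 7 elements of GF(7):
g(0) = 6; g(1) = 0 → root; g(2) = 1; g(3) = 0 → root; g(4) = 0 → root; g(5) = 1; g(6) = 5.
Roots: {1, 3, 4}.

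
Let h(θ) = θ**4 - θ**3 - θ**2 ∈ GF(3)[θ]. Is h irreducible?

No

Check for roots in GF(3): h(0) = 0 → root; h(1) = 2; h(2) = 1.
h(0) = 0, so (θ) divides h(θ); h is reducible.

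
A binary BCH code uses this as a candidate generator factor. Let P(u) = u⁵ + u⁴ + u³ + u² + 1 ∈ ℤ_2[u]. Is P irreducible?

Yes

Check for roots in ℤ_2: P(0) = 1; P(1) = 1.
No roots, so no linear factors.
Monic irreducibles of degree 2 over GF(2): u² + u + 1.
None of them divide P (all give nonzero remainder).
No irreducible factor of degree ≤ 2 exists, so P is irreducible over GF(2).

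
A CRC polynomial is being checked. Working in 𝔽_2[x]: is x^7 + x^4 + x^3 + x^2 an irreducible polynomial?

No

Write g(x) = x^7 + x^4 + x^3 + x^2.
Check for roots in 𝔽_2: g(0) = 0 → root; g(1) = 0 → root.
g(0) = 0, so (x) divides g(x); g is reducible.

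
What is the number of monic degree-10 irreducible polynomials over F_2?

By the necklace-counting formula, N_2(10) = (1/10) Σ_{d|10} μ(10/d)·2^d.
Divisors of 10: 1, 2, 5, 10; μ(10/d) for each: 1, -1, -1, 1.
Σ = 2^1 − 2^2 − 2^5 + 2^10 = 990.
N = 990/10 = 99.

99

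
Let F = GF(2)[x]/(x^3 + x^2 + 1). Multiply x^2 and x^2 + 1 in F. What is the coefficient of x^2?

0

Multiply in GF(2)[x]: (x^2)·(x^2 + 1) = x^4 + x^2.
Reduce using x^3 ≡ x^2 + 1 (mod x^3 + x^2 + 1).
Reduced: x + 1.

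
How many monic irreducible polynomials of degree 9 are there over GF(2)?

The number of monic irreducibles of degree 9 over GF(2) is (1/9)·Σ_{d∣9} μ(9/d) 2^d.
Divisors of 9: 1, 3, 9; μ(9/d) for each: 0, -1, 1.
Σ = − 2^3 + 2^9 = 504.
N = 504/9 = 56.

56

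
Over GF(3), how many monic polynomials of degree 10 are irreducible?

The number of monic irreducibles of degree 10 over GF(3) is (1/10)·Σ_{d∣10} μ(10/d) 3^d.
Divisors of 10: 1, 2, 5, 10; μ(10/d) for each: 1, -1, -1, 1.
Σ = 3^1 − 3^2 − 3^5 + 3^10 = 58800.
N = 58800/10 = 5880.

5880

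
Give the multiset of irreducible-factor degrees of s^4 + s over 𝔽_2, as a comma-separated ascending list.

Write g(s) = s^4 + s.
Roots in 𝔽_2: g(0) = 0 → root; g(1) = 0 → root.
Linear factors from roots: (s), (s + 1).
Complete factorization: g(s) = (s)·(s + 1)·(s^2 + s + 1).
Factor degrees with multiplicity: 1 + 1 + 2 = 4.

1, 1, 2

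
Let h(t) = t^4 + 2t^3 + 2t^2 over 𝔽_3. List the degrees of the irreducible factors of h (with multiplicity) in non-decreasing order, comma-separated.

1, 1, 2

Roots in 𝔽_3: h(0) = 0 → root; h(1) = 2; h(2) = 1.
Linear factors from roots: (t).
Complete factorization: h(t) = (t)^2·(t^2 + 2t + 2).
Factor degrees with multiplicity: 1 + 1 + 2 = 4.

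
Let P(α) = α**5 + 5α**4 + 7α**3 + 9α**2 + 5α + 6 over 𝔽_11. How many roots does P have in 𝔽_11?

3

Evaluate at each of the 11 elements of 𝔽_11:
P(0) = 6; P(1) = 0 → root; P(2) = 0 → root; P(3) = 4; P(4) = 7; P(5) = 0 → root; P(6) = 2; P(7) = 4; P(8) = 1; P(9) = 2; P(10) = 7.
Roots: {1, 2, 5}.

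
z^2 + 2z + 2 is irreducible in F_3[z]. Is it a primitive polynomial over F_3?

Yes

Write f(z) = z^2 + 2z + 2.
|GF(3^2)^×| = 3^2 − 1 = 8. Prime factorization: 8 = 2^3.
f is primitive ⇔ z has order 8 in GF(3)[z]/(f), i.e. z^(8/q) ≠ 1 for each prime q | 8.
z^(4) mod f = 2.
None equal 1, so z has full order 8; f is primitive.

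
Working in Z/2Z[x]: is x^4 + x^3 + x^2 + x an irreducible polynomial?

No

Write g(x) = x^4 + x^3 + x^2 + x.
Check for roots in Z/2Z: g(0) = 0 → root; g(1) = 0 → root.
g(0) = 0, so (x) divides g(x); g is reducible.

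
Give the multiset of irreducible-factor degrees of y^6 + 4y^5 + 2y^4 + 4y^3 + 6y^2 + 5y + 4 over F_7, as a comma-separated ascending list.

Write f(y) = y^6 + 4y^5 + 2y^4 + 4y^3 + 6y^2 + 5y + 4.
Linear factors from roots: (y + 5), (y + 4), (y + 1).
Complete factorization: f(y) = (y + 1)·(y + 4)·(y + 5)·(y^3 + y^2 + 5y + 3).
Factor degrees with multiplicity: 1 + 1 + 1 + 3 = 6.

1, 1, 1, 3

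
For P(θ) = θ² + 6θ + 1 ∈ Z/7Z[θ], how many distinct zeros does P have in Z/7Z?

Evaluate at each of the 7 elements of Z/7Z:
P(0) = 1; P(1) = 1; P(2) = 3; P(3) = 0 → root; P(4) = 6; P(5) = 0 → root; P(6) = 3.
Roots: {3, 5}.

2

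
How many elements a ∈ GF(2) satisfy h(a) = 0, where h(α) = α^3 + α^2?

2

Evaluate at each of the 2 elements of GF(2):
h(0) = 0 → root; h(1) = 0 → root.
Roots: {0, 1}.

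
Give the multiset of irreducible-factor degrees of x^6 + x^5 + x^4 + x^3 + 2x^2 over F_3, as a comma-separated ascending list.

Write h(x) = x^6 + x^5 + x^4 + x^3 + 2x^2.
Roots in F_3: h(0) = 0 → root; h(1) = 0 → root; h(2) = 2.
Linear factors from roots: (x), (x + 2).
Complete factorization: h(x) = (x + 2)·(x)^2·(x^3 + 2x^2 + 1).
Factor degrees with multiplicity: 1 + 1 + 1 + 3 = 6.

1, 1, 1, 3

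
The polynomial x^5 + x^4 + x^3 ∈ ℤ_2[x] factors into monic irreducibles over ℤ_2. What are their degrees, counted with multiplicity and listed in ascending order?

1, 1, 1, 2

Write g(x) = x^5 + x^4 + x^3.
Roots in ℤ_2: g(0) = 0 → root; g(1) = 1.
Linear factors from roots: (x).
Complete factorization: g(x) = (x)^3·(x^2 + x + 1).
Factor degrees with multiplicity: 1 + 1 + 1 + 2 = 5.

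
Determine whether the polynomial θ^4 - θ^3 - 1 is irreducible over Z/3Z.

Write m(θ) = θ^4 - θ^3 - 1.
Check for roots in Z/3Z: m(0) = 2; m(1) = 2; m(2) = 1.
No roots, so no linear factors.
Monic irreducibles of degree 2 over GF(3): θ^2 + 1, θ^2 + θ - 1, θ^2 - θ - 1.
None of them divide m (all give nonzero remainder).
No irreducible factor of degree ≤ 2 exists, so m is irreducible over GF(3).

Yes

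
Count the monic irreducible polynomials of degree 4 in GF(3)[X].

Gauss's count: N_{3}(4) = (1/4) Σ_{d|4} μ(4/d)·3^d.
Divisors of 4: 1, 2, 4; μ(4/d) for each: 0, -1, 1.
Σ = − 3^2 + 3^4 = 72.
N = 72/4 = 18.

18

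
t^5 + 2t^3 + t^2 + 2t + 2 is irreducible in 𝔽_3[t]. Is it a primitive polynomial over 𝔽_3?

No

Write f(t) = t^5 + 2t^3 + t^2 + 2t + 2.
|GF(3^5)^×| = 3^5 − 1 = 242. Prime factorization: 242 = 2·11^2.
f is primitive ⇔ t has order 242 in GF(3)[t]/(f), i.e. t^(242/q) ≠ 1 for each prime q | 242.
t^(121) mod f = 1
t^(22) mod f = 1
Since t^(121) = 1, the order of t divides 121 < 242; not primitive.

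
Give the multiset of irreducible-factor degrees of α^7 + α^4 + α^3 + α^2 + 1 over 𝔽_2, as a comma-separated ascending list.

7

Write g(α) = α^7 + α^4 + α^3 + α^2 + 1.
Roots in 𝔽_2: g(0) = 1; g(1) = 1.
Complete factorization: g(α) = (α^7 + α^4 + α^3 + α^2 + 1).
Factor degrees with multiplicity: 7 = 7.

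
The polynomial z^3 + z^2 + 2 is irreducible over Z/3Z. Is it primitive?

Write f(z) = z^3 + z^2 + 2.
|GF(3^3)^×| = 3^3 − 1 = 26. Prime factorization: 26 = 2·13.
f is primitive ⇔ z has order 26 in GF(3)[z]/(f), i.e. z^(26/q) ≠ 1 for each prime q | 26.
z^(13) mod f = 1
z^(2) mod f = z^2.
Since z^(13) = 1, the order of z divides 13 < 26; not primitive.

No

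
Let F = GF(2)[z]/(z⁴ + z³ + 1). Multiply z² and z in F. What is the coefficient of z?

0

Multiply in GF(2)[z]: (z²)·(z) = z³.
Reduced: z³.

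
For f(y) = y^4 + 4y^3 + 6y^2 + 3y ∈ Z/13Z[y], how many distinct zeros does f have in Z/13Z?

4

Evaluate at each of the 13 elements of Z/13Z:
f(0) = 0 → root; f(1) = 1; f(2) = 0 → root; f(3) = 5; f(4) = 9; f(5) = 3; f(6) = 2; f(7) = 6; f(8) = 0 → root; f(9) = 6; f(10) = 5; f(11) = 2; f(12) = 0 → root.
Roots: {0, 2, 8, 12}.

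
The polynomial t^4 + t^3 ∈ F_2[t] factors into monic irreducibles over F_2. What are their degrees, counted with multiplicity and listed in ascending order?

Write f(t) = t^4 + t^3.
Roots in F_2: f(0) = 0 → root; f(1) = 0 → root.
Linear factors from roots: (t), (t + 1).
Complete factorization: f(t) = (t + 1)·(t)^3.
Factor degrees with multiplicity: 1 + 1 + 1 + 1 = 4.

1, 1, 1, 1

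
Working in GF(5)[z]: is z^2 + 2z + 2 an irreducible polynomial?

No

Write f(z) = z^2 + 2z + 2.
Check for roots in GF(5): f(0) = 2; f(1) = 0 → root; f(2) = 0 → root; f(3) = 2; f(4) = 1.
f(1) = 0, so (z − 1) divides f(z); f is reducible.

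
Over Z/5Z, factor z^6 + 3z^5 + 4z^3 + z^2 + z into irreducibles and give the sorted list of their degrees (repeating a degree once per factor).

1, 1, 2, 2

Write g(z) = z^6 + 3z^5 + 4z^3 + z^2 + z.
Roots in Z/5Z: g(0) = 0 → root; g(1) = 0 → root; g(2) = 3; g(3) = 3; g(4) = 4.
Linear factors from roots: (z), (z + 4).
Complete factorization: g(z) = (z)·(z + 4)·(z^2 + 2)·(z^2 + 4z + 2).
Factor degrees with multiplicity: 1 + 1 + 2 + 2 = 6.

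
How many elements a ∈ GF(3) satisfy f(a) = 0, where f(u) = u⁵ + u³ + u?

3

Evaluate at each of the 3 elements of GF(3):
f(0) = 0 → root; f(1) = 0 → root; f(2) = 0 → root.
Roots: {0, 1, 2}.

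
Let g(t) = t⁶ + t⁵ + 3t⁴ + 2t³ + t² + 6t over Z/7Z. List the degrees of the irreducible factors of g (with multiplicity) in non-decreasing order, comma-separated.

1, 1, 1, 1, 2

Linear factors from roots: (t), (t + 6), (t + 2).
Complete factorization: g(t) = (t)·(t + 6)·(t + 2)^2·(t² + 5t + 2).
Factor degrees with multiplicity: 1 + 1 + 1 + 1 + 2 = 6.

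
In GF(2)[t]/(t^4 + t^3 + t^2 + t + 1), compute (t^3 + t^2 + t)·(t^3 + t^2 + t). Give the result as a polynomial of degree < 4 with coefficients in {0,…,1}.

Multiply in GF(2)[t]: (t^3 + t^2 + t)·(t^3 + t^2 + t) = t^6 + t^4 + t^2.
Reduce using t^4 ≡ t^3 + t^2 + t + 1 (mod t^4 + t^3 + t^2 + t + 1).
Reduced: t^3 + 1.

t^3 + 1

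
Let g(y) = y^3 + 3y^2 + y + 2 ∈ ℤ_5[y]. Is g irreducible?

Check for roots in ℤ_5: g(0) = 2; g(1) = 2; g(2) = 4; g(3) = 4; g(4) = 3.
No roots. A degree-3 polynomial over a field with no linear factor is irreducible.

Yes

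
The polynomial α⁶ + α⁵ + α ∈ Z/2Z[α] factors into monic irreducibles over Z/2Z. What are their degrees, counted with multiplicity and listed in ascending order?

1, 2, 3

Write g(α) = α⁶ + α⁵ + α.
Roots in Z/2Z: g(0) = 0 → root; g(1) = 1.
Linear factors from roots: (α).
Complete factorization: g(α) = (α)·(α² + α + 1)·(α³ + α + 1).
Factor degrees with multiplicity: 1 + 2 + 3 = 6.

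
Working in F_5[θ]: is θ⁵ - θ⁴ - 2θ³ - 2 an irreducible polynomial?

Write f(θ) = θ⁵ - θ⁴ - 2θ³ - 2.
Check for roots in F_5: f(0) = 3; f(1) = 1; f(2) = 3; f(3) = 1; f(4) = 3.
No roots, so no linear factors.
Degree-2 irreducible divisors: test the 10 monic irreducibles of degree 2 over GF(5).
None of them divide f (all give nonzero remainder).
No irreducible factor of degree ≤ 2 exists, so f is irreducible over GF(5).

Yes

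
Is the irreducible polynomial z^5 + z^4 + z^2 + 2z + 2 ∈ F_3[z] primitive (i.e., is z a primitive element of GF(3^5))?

No

Write f(z) = z^5 + z^4 + z^2 + 2z + 2.
|GF(3^5)^×| = 3^5 − 1 = 242. Prime factorization: 242 = 2·11^2.
f is primitive ⇔ z has order 242 in GF(3)[z]/(f), i.e. z^(242/q) ≠ 1 for each prime q | 242.
z^(121) mod f = 1
z^(22) mod f = z^4 + 2z^3 + 2.
Since z^(121) = 1, the order of z divides 121 < 242; not primitive.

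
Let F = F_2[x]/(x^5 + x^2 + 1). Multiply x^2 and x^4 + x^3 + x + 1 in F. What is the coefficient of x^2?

Multiply in F_2[x]: (x^2)·(x^4 + x^3 + x + 1) = x^6 + x^5 + x^3 + x^2.
Reduce using x^5 ≡ x^2 + 1 (mod x^5 + x^2 + 1).
Reduced: x + 1.

0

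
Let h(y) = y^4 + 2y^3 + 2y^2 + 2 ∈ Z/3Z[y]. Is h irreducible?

No

Check for roots in Z/3Z: h(0) = 2; h(1) = 1; h(2) = 0 → root.
h(2) = 0, so (y − 2) divides h(y); h is reducible.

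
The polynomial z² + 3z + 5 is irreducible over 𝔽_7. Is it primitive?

Yes

Write f(z) = z² + 3z + 5.
|GF(7^2)^×| = 7^2 − 1 = 48. Prime factorization: 48 = 2^4·3.
f is primitive ⇔ z has order 48 in GF(7)[z]/(f), i.e. z^(48/q) ≠ 1 for each prime q | 48.
z^(24) mod f = 6.
z^(16) mod f = 4.
None equal 1, so z has full order 48; f is primitive.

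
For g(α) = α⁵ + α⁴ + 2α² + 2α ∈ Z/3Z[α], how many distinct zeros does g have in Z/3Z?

3

Evaluate at each of the 3 elements of Z/3Z:
g(0) = 0 → root; g(1) = 0 → root; g(2) = 0 → root.
Roots: {0, 1, 2}.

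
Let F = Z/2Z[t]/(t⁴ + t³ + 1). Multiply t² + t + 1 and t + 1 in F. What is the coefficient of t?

Multiply in Z/2Z[t]: (t² + t + 1)·(t + 1) = t³ + 1.
Reduced: t³ + 1.

0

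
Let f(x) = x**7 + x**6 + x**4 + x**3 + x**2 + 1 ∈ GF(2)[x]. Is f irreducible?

Check for roots in GF(2): f(0) = 1; f(1) = 0 → root.
f(1) = 0, so (x − 1) divides f(x); f is reducible.

No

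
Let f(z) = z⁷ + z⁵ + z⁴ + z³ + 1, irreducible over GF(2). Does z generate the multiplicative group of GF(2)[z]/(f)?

Yes

|GF(2^7)^×| = 2^7 − 1 = 127. Prime factorization: 127 = 127.
f is primitive ⇔ z has order 127 in GF(2)[z]/(f), i.e. z^(127/q) ≠ 1 for each prime q | 127.
z^(1) mod f = z.
None equal 1, so z has full order 127; f is primitive.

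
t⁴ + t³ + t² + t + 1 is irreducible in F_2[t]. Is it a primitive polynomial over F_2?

Write f(t) = t⁴ + t³ + t² + t + 1.
|GF(2^4)^×| = 2^4 − 1 = 15. Prime factorization: 15 = 3·5.
f is primitive ⇔ t has order 15 in GF(2)[t]/(f), i.e. t^(15/q) ≠ 1 for each prime q | 15.
t^(5) mod f = 1
t^(3) mod f = t³.
Since t^(5) = 1, the order of t divides 5 < 15; not primitive.

No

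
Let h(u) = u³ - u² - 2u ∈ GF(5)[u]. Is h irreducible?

No

Check for roots in GF(5): h(0) = 0 → root; h(1) = 3; h(2) = 0 → root; h(3) = 2; h(4) = 0 → root.
h(0) = 0, so (u) divides h(u); h is reducible.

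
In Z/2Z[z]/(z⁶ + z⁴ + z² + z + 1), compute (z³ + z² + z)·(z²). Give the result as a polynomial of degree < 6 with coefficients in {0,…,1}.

z^5 + z^4 + z^3

Multiply in Z/2Z[z]: (z³ + z² + z)·(z²) = z⁵ + z⁴ + z³.
Reduced: z⁵ + z⁴ + z³.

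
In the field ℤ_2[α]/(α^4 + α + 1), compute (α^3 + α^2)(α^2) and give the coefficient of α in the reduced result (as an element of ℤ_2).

Multiply in ℤ_2[α]: (α^3 + α^2)·(α^2) = α^5 + α^4.
Reduce using α^4 ≡ α + 1 (mod α^4 + α + 1).
Reduced: α^2 + 1.

0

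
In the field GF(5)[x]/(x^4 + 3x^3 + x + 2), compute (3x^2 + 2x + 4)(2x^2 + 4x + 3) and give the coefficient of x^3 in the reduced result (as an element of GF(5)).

3

Multiply in GF(5)[x]: (3x^2 + 2x + 4)·(2x^2 + 4x + 3) = x^4 + x^3 + 2x + 2.
Reduce using x^4 ≡ 2x^3 + 4x + 3 (mod x^4 + 3x^3 + x + 2).
Reduced: 3x^3 + x.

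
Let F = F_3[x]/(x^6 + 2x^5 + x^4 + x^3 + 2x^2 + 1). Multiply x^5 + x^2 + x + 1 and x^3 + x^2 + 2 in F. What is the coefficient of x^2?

Multiply in F_3[x]: (x^5 + x^2 + x + 1)·(x^3 + x^2 + 2) = x^8 + x^7 + 2x^4 + 2x^3 + 2x + 2.
Reduce using x^6 ≡ x^5 + 2x^4 + 2x^3 + x^2 + 2 (mod x^6 + 2x^5 + x^4 + x^3 + 2x^2 + 1).
Reduced: x^5 + 1.

0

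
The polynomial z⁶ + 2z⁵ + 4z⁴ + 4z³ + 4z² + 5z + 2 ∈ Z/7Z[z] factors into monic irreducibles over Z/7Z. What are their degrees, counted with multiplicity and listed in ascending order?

1, 1, 2, 2

Write h(z) = z⁶ + 2z⁵ + 4z⁴ + 4z³ + 4z² + 5z + 2.
Linear factors from roots: (z + 5), (z + 1).
Complete factorization: h(z) = (z + 1)·(z + 5)·(z² + 4)·(z² + 3z + 5).
Factor degrees with multiplicity: 1 + 1 + 2 + 2 = 6.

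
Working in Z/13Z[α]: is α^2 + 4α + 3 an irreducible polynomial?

Write m(α) = α^2 + 4α + 3.
Check each element of Z/13Z for a root: m(0)=3, m(1)=8, m(2)=2, m(3)=11, m(4)=9, m(5)=9, m(6)=11, m(7)=2, m(8)=8, m(9)=3, m(10)=0, m(11)=12, m(12)=0.
m(10) = 0, so (α − 10) divides m(α); m is reducible.

No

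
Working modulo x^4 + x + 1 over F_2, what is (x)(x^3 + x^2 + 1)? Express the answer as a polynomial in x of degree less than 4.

Multiply in F_2[x]: (x)·(x^3 + x^2 + 1) = x^4 + x^3 + x.
Reduce using x^4 ≡ x + 1 (mod x^4 + x + 1).
Reduced: x^3 + 1.

x^3 + 1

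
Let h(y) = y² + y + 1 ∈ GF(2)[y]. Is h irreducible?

Check for roots in GF(2): h(0) = 1; h(1) = 1.
No roots. A degree-2 polynomial over a field with no linear factor is irreducible.

Yes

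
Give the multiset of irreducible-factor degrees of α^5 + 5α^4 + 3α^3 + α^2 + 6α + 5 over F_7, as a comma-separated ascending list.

1, 1, 1, 1, 1

Write h(α) = α^5 + 5α^4 + 3α^3 + α^2 + 6α + 5.
Linear factors from roots: (α + 6), (α + 3), (α + 2).
Complete factorization: h(α) = (α + 3)·(α + 2)^2·(α + 6)^2.
Factor degrees with multiplicity: 1 + 1 + 1 + 1 + 1 = 5.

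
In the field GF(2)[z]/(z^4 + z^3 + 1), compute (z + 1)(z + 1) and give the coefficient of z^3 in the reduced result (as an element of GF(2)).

0

Multiply in GF(2)[z]: (z + 1)·(z + 1) = z^2 + 1.
Reduced: z^2 + 1.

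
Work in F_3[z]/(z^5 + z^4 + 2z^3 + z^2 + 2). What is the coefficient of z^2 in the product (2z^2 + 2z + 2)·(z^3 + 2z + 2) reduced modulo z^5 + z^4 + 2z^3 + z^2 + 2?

0

Multiply in F_3[z]: (2z^2 + 2z + 2)·(z^3 + 2z + 2) = 2z^5 + 2z^4 + 2z^2 + 2z + 1.
Reduce using z^5 ≡ 2z^4 + z^3 + 2z^2 + 1 (mod z^5 + z^4 + 2z^3 + z^2 + 2).
Reduced: 2z^3 + 2z.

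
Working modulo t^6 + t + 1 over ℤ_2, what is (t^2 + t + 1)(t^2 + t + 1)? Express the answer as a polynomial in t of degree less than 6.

Multiply in ℤ_2[t]: (t^2 + t + 1)·(t^2 + t + 1) = t^4 + t^2 + 1.
Reduced: t^4 + t^2 + 1.

t^4 + t^2 + 1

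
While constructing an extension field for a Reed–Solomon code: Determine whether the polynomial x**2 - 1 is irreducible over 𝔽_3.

No

Write g(x) = x**2 - 1.
Check for roots in 𝔽_3: g(0) = 2; g(1) = 0 → root; g(2) = 0 → root.
g(1) = 0, so (x − 1) divides g(x); g is reducible.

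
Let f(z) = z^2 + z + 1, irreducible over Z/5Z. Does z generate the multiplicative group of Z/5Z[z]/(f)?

|GF(5^2)^×| = 5^2 − 1 = 24. Prime factorization: 24 = 2^3·3.
f is primitive ⇔ z has order 24 in GF(5)[z]/(f), i.e. z^(24/q) ≠ 1 for each prime q | 24.
z^(12) mod f = 1
z^(8) mod f = 4z + 4.
Since z^(12) = 1, the order of z divides 12 < 24; not primitive.

No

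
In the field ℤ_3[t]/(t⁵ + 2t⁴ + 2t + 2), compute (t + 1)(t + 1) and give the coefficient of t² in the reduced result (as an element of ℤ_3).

Multiply in ℤ_3[t]: (t + 1)·(t + 1) = t² + 2t + 1.
Reduced: t² + 2t + 1.

1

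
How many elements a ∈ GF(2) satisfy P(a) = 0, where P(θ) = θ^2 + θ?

2

Evaluate at each of the 2 elements of GF(2):
P(0) = 0 → root; P(1) = 0 → root.
Roots: {0, 1}.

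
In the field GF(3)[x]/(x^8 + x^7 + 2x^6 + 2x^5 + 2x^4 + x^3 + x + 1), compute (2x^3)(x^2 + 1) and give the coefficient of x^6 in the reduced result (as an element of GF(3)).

0

Multiply in GF(3)[x]: (2x^3)·(x^2 + 1) = 2x^5 + 2x^3.
Reduced: 2x^5 + 2x^3.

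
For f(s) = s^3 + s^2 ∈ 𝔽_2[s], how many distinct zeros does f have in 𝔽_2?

2

Evaluate at each of the 2 elements of 𝔽_2:
f(0) = 0 → root; f(1) = 0 → root.
Roots: {0, 1}.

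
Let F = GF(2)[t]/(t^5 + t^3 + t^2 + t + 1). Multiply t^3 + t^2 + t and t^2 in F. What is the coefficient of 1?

Multiply in GF(2)[t]: (t^3 + t^2 + t)·(t^2) = t^5 + t^4 + t^3.
Reduce using t^5 ≡ t^3 + t^2 + t + 1 (mod t^5 + t^3 + t^2 + t + 1).
Reduced: t^4 + t^2 + t + 1.

1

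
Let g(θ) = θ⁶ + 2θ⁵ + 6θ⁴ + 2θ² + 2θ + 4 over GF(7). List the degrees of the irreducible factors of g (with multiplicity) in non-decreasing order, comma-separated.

Linear factors from roots: (θ + 4).
Complete factorization: g(θ) = (θ + 4)·(θ² + 4θ + 5)·(θ³ + θ² + 5θ + 3).
Factor degrees with multiplicity: 1 + 2 + 3 = 6.

1, 2, 3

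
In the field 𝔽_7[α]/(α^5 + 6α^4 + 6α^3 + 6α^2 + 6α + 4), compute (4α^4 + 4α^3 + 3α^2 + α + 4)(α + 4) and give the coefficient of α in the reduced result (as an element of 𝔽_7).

Multiply in 𝔽_7[α]: (4α^4 + 4α^3 + 3α^2 + α + 4)·(α + 4) = 4α^5 + 6α^4 + 5α^3 + 6α^2 + α + 2.
Reduce using α^5 ≡ α^4 + α^3 + α^2 + α + 3 (mod α^5 + 6α^4 + 6α^3 + 6α^2 + 6α + 4).
Reduced: 3α^4 + 2α^3 + 3α^2 + 5α.

5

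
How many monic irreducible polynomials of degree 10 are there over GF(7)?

The number of monic irreducibles of degree 10 over GF(7) is (1/10)·Σ_{d∣10} μ(10/d) 7^d.
Divisors of 10: 1, 2, 5, 10; μ(10/d) for each: 1, -1, -1, 1.
Σ = 7^1 − 7^2 − 7^5 + 7^10 = 282458400.
N = 282458400/10 = 28245840.

28245840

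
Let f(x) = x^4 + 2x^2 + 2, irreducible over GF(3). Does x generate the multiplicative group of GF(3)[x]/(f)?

No

|GF(3^4)^×| = 3^4 − 1 = 80. Prime factorization: 80 = 2^4·5.
f is primitive ⇔ x has order 80 in GF(3)[x]/(f), i.e. x^(80/q) ≠ 1 for each prime q | 80.
x^(40) mod f = 2.
x^(16) mod f = 1
Since x^(16) = 1, the order of x divides 16 < 80; not primitive.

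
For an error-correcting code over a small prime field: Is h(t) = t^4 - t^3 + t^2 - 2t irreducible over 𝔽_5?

Check for roots in 𝔽_5: h(0) = 0 → root; h(1) = 4; h(2) = 3; h(3) = 2; h(4) = 0 → root.
h(0) = 0, so (t) divides h(t); h is reducible.

No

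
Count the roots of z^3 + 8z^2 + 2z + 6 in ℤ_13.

Write g(z) = z^3 + 8z^2 + 2z + 6.
Evaluate at each of the 13 elements of ℤ_13:
g(0) = 6; g(1) = 4; g(2) = 11; g(3) = 7; g(4) = 11; g(5) = 3; g(6) = 2; g(7) = 1; g(8) = 6; g(9) = 10; g(10) = 6; g(11) = 0 → root; g(12) = 11.
Roots: {11}.

1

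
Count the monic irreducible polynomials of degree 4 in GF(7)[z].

588

x^(7^4) − x is the product of all monic irreducibles of degree dividing 4; Möbius inversion gives N = (1/4) Σ μ(4/d)·7^d.
Divisors of 4: 1, 2, 4; μ(4/d) for each: 0, -1, 1.
Σ = − 7^2 + 7^4 = 2352.
N = 2352/4 = 588.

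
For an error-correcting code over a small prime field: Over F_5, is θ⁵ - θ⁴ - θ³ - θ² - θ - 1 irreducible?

Write m(θ) = θ⁵ - θ⁴ - θ³ - θ² - θ - 1.
Check for roots in F_5: m(0) = 4; m(1) = 1; m(2) = 1; m(3) = 2; m(4) = 3.
No roots, so no linear factors.
Degree-2 irreducible divisors: test the 10 monic irreducibles of degree 2 over GF(5).
None of them divide m (all give nonzero remainder).
No irreducible factor of degree ≤ 2 exists, so m is irreducible over GF(5).

Yes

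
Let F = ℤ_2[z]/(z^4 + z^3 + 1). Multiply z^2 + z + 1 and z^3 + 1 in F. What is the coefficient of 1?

Multiply in ℤ_2[z]: (z^2 + z + 1)·(z^3 + 1) = z^5 + z^4 + z^3 + z^2 + z + 1.
Reduce using z^4 ≡ z^3 + 1 (mod z^4 + z^3 + 1).
Reduced: z^3 + z^2 + 1.

1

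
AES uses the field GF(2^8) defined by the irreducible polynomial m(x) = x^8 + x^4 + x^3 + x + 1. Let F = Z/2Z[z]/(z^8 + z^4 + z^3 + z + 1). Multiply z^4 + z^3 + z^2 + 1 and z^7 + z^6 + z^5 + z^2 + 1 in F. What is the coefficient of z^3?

0

Multiply in Z/2Z[z]: (z^4 + z^3 + z^2 + 1)·(z^7 + z^6 + z^5 + z^2 + 1) = z^11 + z^9 + z^3 + 1.
Reduce using z^8 ≡ z^4 + z^3 + z + 1 (mod z^8 + z^4 + z^3 + z + 1).
Reduced: z^7 + z^6 + z^5 + z^2 + z + 1.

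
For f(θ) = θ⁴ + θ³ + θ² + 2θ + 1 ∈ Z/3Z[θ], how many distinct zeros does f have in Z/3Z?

Evaluate at each of the 3 elements of Z/3Z:
f(0) = 1; f(1) = 0 → root; f(2) = 0 → root.
Roots: {1, 2}.

2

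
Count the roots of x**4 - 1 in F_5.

4

Write g(x) = x**4 - 1.
Evaluate at each of the 5 elements of F_5:
g(0) = 4; g(1) = 0 → root; g(2) = 0 → root; g(3) = 0 → root; g(4) = 0 → root.
Roots: {1, 2, 3, 4}.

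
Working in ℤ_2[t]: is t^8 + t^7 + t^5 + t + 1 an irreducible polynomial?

Yes

Write m(t) = t^8 + t^7 + t^5 + t + 1.
Check for roots in ℤ_2: m(0) = 1; m(1) = 1.
No roots, so no linear factors.
Monic irreducibles of degree 2 over GF(2): t^2 + t + 1.
None of them divide m (all give nonzero remainder).
Monic irreducibles of degree 3 over GF(2): t^3 + t + 1, t^3 + t^2 + 1.
None of them divide m (all give nonzero remainder).
Monic irreducibles of degree 4 over GF(2): t^4 + t + 1, t^4 + t^3 + 1, t^4 + t^3 + t^2 + t + 1.
None of them divide m (all give nonzero remainder).
No irreducible factor of degree ≤ 4 exists, so m is irreducible over GF(2).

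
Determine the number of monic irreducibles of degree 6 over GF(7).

19544

x^(7^6) − x is the product of all monic irreducibles of degree dividing 6; Möbius inversion gives N = (1/6) Σ μ(6/d)·7^d.
Divisors of 6: 1, 2, 3, 6; μ(6/d) for each: 1, -1, -1, 1.
Σ = 7^1 − 7^2 − 7^3 + 7^6 = 117264.
N = 117264/6 = 19544.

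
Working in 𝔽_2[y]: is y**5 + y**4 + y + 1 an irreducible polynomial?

No

Write f(y) = y**5 + y**4 + y + 1.
Check for roots in 𝔽_2: f(0) = 1; f(1) = 0 → root.
f(1) = 0, so (y − 1) divides f(y); f is reducible.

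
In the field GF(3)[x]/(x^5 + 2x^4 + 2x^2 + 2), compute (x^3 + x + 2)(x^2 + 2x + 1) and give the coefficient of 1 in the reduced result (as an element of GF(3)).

0

Multiply in GF(3)[x]: (x^3 + x + 2)·(x^2 + 2x + 1) = x^5 + 2x^4 + 2x^3 + x^2 + 2x + 2.
Reduce using x^5 ≡ x^4 + x^2 + 1 (mod x^5 + 2x^4 + 2x^2 + 2).
Reduced: 2x^3 + 2x^2 + 2x.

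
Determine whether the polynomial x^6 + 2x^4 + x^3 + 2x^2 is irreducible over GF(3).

No

Write m(x) = x^6 + 2x^4 + x^3 + 2x^2.
Check for roots in GF(3): m(0) = 0 → root; m(1) = 0 → root; m(2) = 1.
m(0) = 0, so (x) divides m(x); m is reducible.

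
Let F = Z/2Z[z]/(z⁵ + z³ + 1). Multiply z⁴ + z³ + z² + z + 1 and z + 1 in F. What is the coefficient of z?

0

Multiply in Z/2Z[z]: (z⁴ + z³ + z² + z + 1)·(z + 1) = z⁵ + 1.
Reduce using z⁵ ≡ z³ + 1 (mod z⁵ + z³ + 1).
Reduced: z³.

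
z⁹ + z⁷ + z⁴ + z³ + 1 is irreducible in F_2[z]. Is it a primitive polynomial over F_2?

No

Write f(z) = z⁹ + z⁷ + z⁴ + z³ + 1.
|GF(2^9)^×| = 2^9 − 1 = 511. Prime factorization: 511 = 7·73.
f is primitive ⇔ z has order 511 in GF(2)[z]/(f), i.e. z^(511/q) ≠ 1 for each prime q | 511.
z^(73) mod f = 1
z^(7) mod f = z⁷.
Since z^(73) = 1, the order of z divides 73 < 511; not primitive.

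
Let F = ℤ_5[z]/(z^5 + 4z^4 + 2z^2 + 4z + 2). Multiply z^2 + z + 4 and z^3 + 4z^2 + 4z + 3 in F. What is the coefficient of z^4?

Multiply in ℤ_5[z]: (z^2 + z + 4)·(z^3 + 4z^2 + 4z + 3) = z^5 + 2z^3 + 3z^2 + 4z + 2.
Reduce using z^5 ≡ z^4 + 3z^2 + z + 3 (mod z^5 + 4z^4 + 2z^2 + 4z + 2).
Reduced: z^4 + 2z^3 + z^2.

1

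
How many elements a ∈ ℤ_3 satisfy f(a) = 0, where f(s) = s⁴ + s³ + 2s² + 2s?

Evaluate at each of the 3 elements of ℤ_3:
f(0) = 0 → root; f(1) = 0 → root; f(2) = 0 → root.
Roots: {0, 1, 2}.

3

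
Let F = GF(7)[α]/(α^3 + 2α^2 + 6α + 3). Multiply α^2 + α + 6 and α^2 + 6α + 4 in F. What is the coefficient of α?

0

Multiply in GF(7)[α]: (α^2 + α + 6)·(α^2 + 6α + 4) = α^4 + 2α^2 + 5α + 3.
Reduce using α^3 ≡ 5α^2 + α + 4 (mod α^3 + 2α^2 + 6α + 3).
Reduced: 2.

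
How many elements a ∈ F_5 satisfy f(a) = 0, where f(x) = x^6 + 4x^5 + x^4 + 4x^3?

4

Evaluate at each of the 5 elements of F_5:
f(0) = 0 → root; f(1) = 0 → root; f(2) = 0 → root; f(3) = 0 → root; f(4) = 4.
Roots: {0, 1, 2, 3}.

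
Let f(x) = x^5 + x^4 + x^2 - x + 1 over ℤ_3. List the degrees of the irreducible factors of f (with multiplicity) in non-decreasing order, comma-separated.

1, 1, 3

Roots in ℤ_3: f(0) = 1; f(1) = 0 → root; f(2) = 0 → root.
Linear factors from roots: (x - 1), (x + 1).
Complete factorization: f(x) = (x + 1)·(x - 1)·(x^3 + x^2 + x - 1).
Factor degrees with multiplicity: 1 + 1 + 3 = 5.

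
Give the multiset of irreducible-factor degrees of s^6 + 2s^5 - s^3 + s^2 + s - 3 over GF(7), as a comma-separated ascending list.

Write h(s) = s^6 + 2s^5 - s^3 + s^2 + s - 3.
Linear factors from roots: (s - 3), (s + 3), (s + 2).
Complete factorization: h(s) = (s + 2)·(s + 3)·(s - 3)·(s^3 + 2s - 1).
Factor degrees with multiplicity: 1 + 1 + 1 + 3 = 6.

1, 1, 1, 3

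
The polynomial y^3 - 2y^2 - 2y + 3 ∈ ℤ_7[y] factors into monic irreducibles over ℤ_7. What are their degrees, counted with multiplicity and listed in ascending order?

1, 2

Write h(y) = y^3 - 2y^2 - 2y + 3.
Linear factors from roots: (y - 1).
Complete factorization: h(y) = (y - 1)·(y^2 - y - 3).
Factor degrees with multiplicity: 1 + 2 = 3.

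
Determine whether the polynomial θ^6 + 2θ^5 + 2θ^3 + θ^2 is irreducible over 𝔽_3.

Write h(θ) = θ^6 + 2θ^5 + 2θ^3 + θ^2.
Check for roots in 𝔽_3: h(0) = 0 → root; h(1) = 0 → root; h(2) = 1.
h(0) = 0, so (θ) divides h(θ); h is reducible.

No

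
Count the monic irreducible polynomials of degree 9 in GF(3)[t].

2184

The number of monic irreducibles of degree 9 over GF(3) is (1/9)·Σ_{d∣9} μ(9/d) 3^d.
Divisors of 9: 1, 3, 9; μ(9/d) for each: 0, -1, 1.
Σ = − 3^3 + 3^9 = 19656.
N = 19656/9 = 2184.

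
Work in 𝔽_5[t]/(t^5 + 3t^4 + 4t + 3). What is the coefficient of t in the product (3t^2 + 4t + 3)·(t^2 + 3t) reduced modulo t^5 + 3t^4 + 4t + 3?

4

Multiply in 𝔽_5[t]: (3t^2 + 4t + 3)·(t^2 + 3t) = 3t^4 + 3t^3 + 4t.
Reduced: 3t^4 + 3t^3 + 4t.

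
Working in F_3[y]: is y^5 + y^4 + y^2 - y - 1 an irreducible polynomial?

Write h(y) = y^5 + y^4 + y^2 - y - 1.
Check for roots in F_3: h(0) = 2; h(1) = 1; h(2) = 1.
No roots, so no linear factors.
Monic irreducibles of degree 2 over GF(3): y^2 + 1, y^2 + y - 1, y^2 - y - 1.
None of them divide h (all give nonzero remainder).
No irreducible factor of degree ≤ 2 exists, so h is irreducible over GF(3).

Yes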